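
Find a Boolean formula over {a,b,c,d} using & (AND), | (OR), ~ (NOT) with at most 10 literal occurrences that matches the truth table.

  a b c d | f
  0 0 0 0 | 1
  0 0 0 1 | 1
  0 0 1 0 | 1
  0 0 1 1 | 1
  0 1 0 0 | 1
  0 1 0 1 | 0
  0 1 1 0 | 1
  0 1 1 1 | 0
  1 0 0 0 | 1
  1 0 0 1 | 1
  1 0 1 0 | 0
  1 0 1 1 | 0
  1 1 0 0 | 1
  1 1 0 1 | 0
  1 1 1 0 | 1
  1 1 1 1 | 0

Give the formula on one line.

((~d | ~b) & ((~c | ~a) | (c & (a & b))))

  ~d = 1010101010101010
  ~b = 1111000011110000
  (~d | ~b) = 1111101011111010
  ~c = 1100110011001100
  ~a = 1111111100000000
  (~c | ~a) = 1111111111001100
  (a & b) = 0000000000001111
  (c & (a & b)) = 0000000000000011
  ((~c | ~a) | (c & (a & b))) = 1111111111001111
  ((~d | ~b) & ((~c | ~a) | (c & (a & b)))) = 1111101011001010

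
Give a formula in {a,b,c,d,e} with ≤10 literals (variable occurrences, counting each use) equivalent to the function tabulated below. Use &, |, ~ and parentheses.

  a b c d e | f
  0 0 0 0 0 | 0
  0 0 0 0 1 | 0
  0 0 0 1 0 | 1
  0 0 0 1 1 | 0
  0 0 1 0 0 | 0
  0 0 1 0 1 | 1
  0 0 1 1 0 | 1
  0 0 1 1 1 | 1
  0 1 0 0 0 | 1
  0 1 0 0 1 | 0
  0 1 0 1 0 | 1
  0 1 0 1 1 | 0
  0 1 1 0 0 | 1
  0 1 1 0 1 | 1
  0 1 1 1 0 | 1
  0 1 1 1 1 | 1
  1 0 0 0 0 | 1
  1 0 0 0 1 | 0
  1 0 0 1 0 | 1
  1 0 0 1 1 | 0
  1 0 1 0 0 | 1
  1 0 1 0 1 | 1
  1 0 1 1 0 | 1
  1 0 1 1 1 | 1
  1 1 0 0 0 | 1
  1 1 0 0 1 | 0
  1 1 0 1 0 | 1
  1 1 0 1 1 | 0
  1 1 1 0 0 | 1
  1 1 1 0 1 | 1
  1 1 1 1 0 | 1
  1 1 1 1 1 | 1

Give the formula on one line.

  ~a = 11111111111111110000000000000000
  (~a & b) = 00000000111111110000000000000000
  ((~a & b) | d) = 00110011111111110011001100110011
  (e | a) = 01010101010101011111111111111111
  (((~a & b) | d) | (e | a)) = 01110111111111111111111111111111
  ~e = 10101010101010101010101010101010
  (~e | c) = 10101111101011111010111110101111
  ((((~a & b) | d) | (e | a)) & (~e | c)) = 00100111101011111010111110101111

((((~a & b) | d) | (e | a)) & (~e | c))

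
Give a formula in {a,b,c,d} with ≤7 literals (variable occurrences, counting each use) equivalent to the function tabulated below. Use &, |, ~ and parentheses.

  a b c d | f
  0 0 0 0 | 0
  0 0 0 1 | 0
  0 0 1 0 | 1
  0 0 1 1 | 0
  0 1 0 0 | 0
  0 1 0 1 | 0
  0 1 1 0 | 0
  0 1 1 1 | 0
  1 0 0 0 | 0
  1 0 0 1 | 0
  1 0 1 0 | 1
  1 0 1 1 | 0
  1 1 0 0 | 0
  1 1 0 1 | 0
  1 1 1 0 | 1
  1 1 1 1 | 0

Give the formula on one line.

  ~d = 1010101010101010
  (~d & c) = 0010001000100010
  ~b = 1111000011110000
  (~b | a) = 1111000011111111
  (c & (~b | a)) = 0011000000110011
  (d | (c & (~b | a))) = 0111010101110111
  ((~d & c) & (d | (c & (~b | a)))) = 0010000000100010

((~d & c) & (d | (c & (~b | a))))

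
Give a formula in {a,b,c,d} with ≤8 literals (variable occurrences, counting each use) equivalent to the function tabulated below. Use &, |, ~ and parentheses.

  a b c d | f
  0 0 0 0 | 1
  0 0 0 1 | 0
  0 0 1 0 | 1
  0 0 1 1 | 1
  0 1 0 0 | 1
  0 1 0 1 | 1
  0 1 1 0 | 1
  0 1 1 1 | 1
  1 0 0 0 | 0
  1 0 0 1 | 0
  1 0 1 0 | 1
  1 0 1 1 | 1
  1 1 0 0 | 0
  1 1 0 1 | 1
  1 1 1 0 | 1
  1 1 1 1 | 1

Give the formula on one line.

  ~d = 1010101010101010
  (~d | b) = 1010111110101111
  ~a = 1111111100000000
  ((~d | b) & ~a) = 1010111100000000
  (d & b) = 0000010100000101
  ((d & b) | c) = 0011011100110111
  (((~d | b) & ~a) | ((d & b) | c)) = 1011111100110111

(((~d | b) & ~a) | ((d & b) | c))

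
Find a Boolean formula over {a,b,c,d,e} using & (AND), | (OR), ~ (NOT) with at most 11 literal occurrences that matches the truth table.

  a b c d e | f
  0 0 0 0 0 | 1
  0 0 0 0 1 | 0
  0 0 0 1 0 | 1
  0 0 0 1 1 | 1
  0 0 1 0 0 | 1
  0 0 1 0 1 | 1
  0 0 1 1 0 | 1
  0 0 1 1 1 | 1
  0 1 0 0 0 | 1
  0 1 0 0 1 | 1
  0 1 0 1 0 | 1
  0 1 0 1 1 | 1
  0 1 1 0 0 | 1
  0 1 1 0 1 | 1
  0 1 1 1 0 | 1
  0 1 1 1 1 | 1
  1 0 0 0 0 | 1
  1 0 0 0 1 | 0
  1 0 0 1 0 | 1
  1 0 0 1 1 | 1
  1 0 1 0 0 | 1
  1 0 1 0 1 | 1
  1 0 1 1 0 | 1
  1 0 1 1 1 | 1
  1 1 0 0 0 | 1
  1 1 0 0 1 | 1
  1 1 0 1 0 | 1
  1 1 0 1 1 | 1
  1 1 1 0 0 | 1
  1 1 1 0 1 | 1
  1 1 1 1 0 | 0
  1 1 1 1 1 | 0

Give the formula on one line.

(((c | ~e) | (d | b)) & ((~b | (~d | ~c)) | ~a))

  ~e = 10101010101010101010101010101010
  (c | ~e) = 10101111101011111010111110101111
  (d | b) = 00110011111111110011001111111111
  ((c | ~e) | (d | b)) = 10111111111111111011111111111111
  ~b = 11111111000000001111111100000000
  ~d = 11001100110011001100110011001100
  ~c = 11110000111100001111000011110000
  (~d | ~c) = 11111100111111001111110011111100
  (~b | (~d | ~c)) = 11111111111111001111111111111100
  ~a = 11111111111111110000000000000000
  ((~b | (~d | ~c)) | ~a) = 11111111111111111111111111111100
  (((c | ~e) | (d | b)) & ((~b | (~d | ~c)) | ~a)) = 10111111111111111011111111111100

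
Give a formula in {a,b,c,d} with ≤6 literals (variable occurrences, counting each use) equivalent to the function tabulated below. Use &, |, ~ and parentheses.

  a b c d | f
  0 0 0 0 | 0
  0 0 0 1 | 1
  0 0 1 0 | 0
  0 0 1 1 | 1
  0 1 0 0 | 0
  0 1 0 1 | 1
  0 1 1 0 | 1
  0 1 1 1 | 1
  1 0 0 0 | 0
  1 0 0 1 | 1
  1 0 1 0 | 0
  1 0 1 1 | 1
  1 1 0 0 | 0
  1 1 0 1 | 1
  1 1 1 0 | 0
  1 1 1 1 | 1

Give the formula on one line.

(((b | (d & a)) & (~a & c)) | d)

  (d & a) = 0000000001010101
  (b | (d & a)) = 0000111101011111
  ~a = 1111111100000000
  (~a & c) = 0011001100000000
  ((b | (d & a)) & (~a & c)) = 0000001100000000
  (((b | (d & a)) & (~a & c)) | d) = 0101011101010101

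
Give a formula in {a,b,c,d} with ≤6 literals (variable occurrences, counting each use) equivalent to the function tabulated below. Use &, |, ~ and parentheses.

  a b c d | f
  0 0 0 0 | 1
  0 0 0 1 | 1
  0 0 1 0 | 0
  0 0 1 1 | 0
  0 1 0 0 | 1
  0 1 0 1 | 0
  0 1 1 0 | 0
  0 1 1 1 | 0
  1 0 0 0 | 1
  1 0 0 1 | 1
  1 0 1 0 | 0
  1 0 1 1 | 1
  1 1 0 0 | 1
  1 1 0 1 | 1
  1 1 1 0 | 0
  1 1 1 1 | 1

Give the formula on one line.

  (d & a) = 0000000001010101
  ~c = 1100110011001100
  ~b = 1111000011110000
  ~d = 1010101010101010
  (~b | ~d) = 1111101011111010
  (~c & (~b | ~d)) = 1100100011001000
  ((d & a) | (~c & (~b | ~d))) = 1100100011011101

((d & a) | (~c & (~b | ~d)))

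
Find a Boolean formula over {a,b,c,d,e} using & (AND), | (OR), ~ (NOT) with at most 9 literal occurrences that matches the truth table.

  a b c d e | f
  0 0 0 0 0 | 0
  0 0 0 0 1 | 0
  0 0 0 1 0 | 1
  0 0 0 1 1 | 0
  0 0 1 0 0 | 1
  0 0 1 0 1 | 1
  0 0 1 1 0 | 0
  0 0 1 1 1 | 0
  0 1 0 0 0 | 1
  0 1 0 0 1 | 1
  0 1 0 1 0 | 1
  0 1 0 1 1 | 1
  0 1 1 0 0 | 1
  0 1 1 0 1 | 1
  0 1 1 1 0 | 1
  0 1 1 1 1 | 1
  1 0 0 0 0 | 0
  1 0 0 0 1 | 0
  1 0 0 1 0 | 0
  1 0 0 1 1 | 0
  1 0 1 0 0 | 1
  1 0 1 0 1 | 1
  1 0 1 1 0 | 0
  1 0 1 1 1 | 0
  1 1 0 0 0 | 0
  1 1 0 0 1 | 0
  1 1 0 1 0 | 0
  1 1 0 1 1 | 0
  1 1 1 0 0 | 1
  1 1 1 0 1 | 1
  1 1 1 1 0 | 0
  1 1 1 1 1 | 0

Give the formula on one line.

((~a & (((~e & ~c) | b) & (b | d))) | (c & ~d))

  ~a = 11111111111111110000000000000000
  ~e = 10101010101010101010101010101010
  ~c = 11110000111100001111000011110000
  (~e & ~c) = 10100000101000001010000010100000
  ((~e & ~c) | b) = 10100000111111111010000011111111
  (b | d) = 00110011111111110011001111111111
  (((~e & ~c) | b) & (b | d)) = 00100000111111110010000011111111
  (~a & (((~e & ~c) | b) & (b | d))) = 00100000111111110000000000000000
  ~d = 11001100110011001100110011001100
  (c & ~d) = 00001100000011000000110000001100
  ((~a & (((~e & ~c) | b) & (b | d))) | (c & ~d)) = 00101100111111110000110000001100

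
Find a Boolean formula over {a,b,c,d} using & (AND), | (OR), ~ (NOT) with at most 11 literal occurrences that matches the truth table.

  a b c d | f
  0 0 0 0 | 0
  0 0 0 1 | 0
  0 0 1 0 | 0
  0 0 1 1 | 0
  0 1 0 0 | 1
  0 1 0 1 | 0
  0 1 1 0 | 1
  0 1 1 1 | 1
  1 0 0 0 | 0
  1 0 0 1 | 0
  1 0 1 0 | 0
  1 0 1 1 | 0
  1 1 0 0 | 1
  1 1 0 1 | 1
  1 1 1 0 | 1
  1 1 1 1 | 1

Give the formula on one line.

  ~b = 1111000011110000
  (a | ~b) = 1111000011111111
  ((a | ~b) | c) = 1111001111111111
  (d | c) = 0111011101110111
  ((d | c) & ~b) = 0111000001110000
  (((d | c) & ~b) | d) = 0111010101110101
  (((a | ~b) | c) & (((d | c) & ~b) | d)) = 0111000101110101
  ~d = 1010101010101010
  ((((a | ~b) | c) & (((d | c) & ~b) | d)) | ~d) = 1111101111111111
  (((((a | ~b) | c) & (((d | c) & ~b) | d)) | ~d) & b) = 0000101100001111

(((((a | ~b) | c) & (((d | c) & ~b) | d)) | ~d) & b)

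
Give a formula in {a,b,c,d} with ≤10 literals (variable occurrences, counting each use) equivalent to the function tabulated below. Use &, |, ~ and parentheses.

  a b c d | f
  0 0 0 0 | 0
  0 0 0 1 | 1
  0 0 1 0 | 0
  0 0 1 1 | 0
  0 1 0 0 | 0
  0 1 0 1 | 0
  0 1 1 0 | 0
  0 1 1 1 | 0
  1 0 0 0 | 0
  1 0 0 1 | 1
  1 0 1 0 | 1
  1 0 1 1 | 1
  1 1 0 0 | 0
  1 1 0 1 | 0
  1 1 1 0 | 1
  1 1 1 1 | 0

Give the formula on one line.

((~c | a) & ((c & ~d) | (~b & ((c | d) & (d | ~a)))))

  ~c = 1100110011001100
  (~c | a) = 1100110011111111
  ~d = 1010101010101010
  (c & ~d) = 0010001000100010
  ~b = 1111000011110000
  (c | d) = 0111011101110111
  ~a = 1111111100000000
  (d | ~a) = 1111111101010101
  ((c | d) & (d | ~a)) = 0111011101010101
  (~b & ((c | d) & (d | ~a))) = 0111000001010000
  ((c & ~d) | (~b & ((c | d) & (d | ~a)))) = 0111001001110010
  ((~c | a) & ((c & ~d) | (~b & ((c | d) & (d | ~a))))) = 0100000001110010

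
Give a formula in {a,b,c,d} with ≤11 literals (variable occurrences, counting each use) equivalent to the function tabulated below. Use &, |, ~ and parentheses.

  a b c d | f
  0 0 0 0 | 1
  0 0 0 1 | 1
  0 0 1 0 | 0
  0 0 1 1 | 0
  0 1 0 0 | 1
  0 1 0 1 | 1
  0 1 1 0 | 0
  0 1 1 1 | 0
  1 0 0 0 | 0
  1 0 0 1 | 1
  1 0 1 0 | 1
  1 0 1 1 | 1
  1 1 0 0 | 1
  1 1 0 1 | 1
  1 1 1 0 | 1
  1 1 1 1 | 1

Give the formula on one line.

((d | ((b | (~b & ~a)) | (b | c))) & (a | (~a & ~c)))

  ~b = 1111000011110000
  ~a = 1111111100000000
  (~b & ~a) = 1111000000000000
  (b | (~b & ~a)) = 1111111100001111
  (b | c) = 0011111100111111
  ((b | (~b & ~a)) | (b | c)) = 1111111100111111
  (d | ((b | (~b & ~a)) | (b | c))) = 1111111101111111
  ~c = 1100110011001100
  (~a & ~c) = 1100110000000000
  (a | (~a & ~c)) = 1100110011111111
  ((d | ((b | (~b & ~a)) | (b | c))) & (a | (~a & ~c))) = 1100110001111111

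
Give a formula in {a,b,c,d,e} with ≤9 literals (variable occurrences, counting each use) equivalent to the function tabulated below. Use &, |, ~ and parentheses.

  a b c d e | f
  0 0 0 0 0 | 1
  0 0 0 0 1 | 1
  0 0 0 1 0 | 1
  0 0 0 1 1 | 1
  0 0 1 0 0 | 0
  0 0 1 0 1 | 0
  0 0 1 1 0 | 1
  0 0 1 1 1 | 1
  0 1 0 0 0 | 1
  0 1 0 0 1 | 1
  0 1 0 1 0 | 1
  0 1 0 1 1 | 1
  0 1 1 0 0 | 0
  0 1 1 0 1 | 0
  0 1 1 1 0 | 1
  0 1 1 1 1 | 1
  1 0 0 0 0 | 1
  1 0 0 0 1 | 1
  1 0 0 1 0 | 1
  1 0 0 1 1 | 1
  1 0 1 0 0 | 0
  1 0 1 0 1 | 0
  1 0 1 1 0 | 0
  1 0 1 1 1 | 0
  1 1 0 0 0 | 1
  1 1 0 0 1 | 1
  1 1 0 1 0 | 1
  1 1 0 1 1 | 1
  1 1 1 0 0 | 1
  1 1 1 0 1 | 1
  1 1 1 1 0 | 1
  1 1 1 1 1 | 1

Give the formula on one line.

  ~c = 11110000111100001111000011110000
  (~c | b) = 11110000111111111111000011111111
  ~a = 11111111111111110000000000000000
  ((~c | b) | ~a) = 11111111111111111111000011111111
  (a | d) = 00110011001100111111111111111111
  (((~c | b) | ~a) & (a | d)) = 00110011001100111111000011111111
  (~c | (((~c | b) | ~a) & (a | d))) = 11110011111100111111000011111111

(~c | (((~c | b) | ~a) & (a | d)))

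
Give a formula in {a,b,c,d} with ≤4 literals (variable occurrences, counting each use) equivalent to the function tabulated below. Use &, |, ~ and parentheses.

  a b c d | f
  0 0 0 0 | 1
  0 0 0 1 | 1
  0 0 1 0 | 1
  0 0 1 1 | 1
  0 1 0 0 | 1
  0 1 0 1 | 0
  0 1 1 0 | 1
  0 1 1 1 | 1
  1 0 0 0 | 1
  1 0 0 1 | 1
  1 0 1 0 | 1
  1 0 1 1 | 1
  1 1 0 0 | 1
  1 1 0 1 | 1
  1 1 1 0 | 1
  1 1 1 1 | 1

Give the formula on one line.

(((c | ~b) | ~d) | a)

  ~b = 1111000011110000
  (c | ~b) = 1111001111110011
  ~d = 1010101010101010
  ((c | ~b) | ~d) = 1111101111111011
  (((c | ~b) | ~d) | a) = 1111101111111111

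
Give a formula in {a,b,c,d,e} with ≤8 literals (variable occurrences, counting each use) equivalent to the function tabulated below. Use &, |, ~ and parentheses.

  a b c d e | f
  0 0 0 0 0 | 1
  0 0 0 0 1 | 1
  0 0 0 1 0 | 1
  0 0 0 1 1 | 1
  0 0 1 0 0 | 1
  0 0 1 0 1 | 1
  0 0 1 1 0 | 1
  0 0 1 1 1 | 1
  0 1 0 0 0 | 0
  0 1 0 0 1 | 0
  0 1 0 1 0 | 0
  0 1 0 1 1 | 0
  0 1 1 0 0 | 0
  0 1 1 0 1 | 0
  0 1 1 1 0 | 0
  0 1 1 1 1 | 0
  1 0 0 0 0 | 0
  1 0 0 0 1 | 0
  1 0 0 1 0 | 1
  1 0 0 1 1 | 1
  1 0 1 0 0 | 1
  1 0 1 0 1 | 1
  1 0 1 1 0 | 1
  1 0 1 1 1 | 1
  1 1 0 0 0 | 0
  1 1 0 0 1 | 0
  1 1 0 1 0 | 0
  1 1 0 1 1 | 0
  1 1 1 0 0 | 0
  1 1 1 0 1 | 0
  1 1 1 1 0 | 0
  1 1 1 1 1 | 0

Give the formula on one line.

(~b & ((b | d) | (c | ~a)))

  ~b = 11111111000000001111111100000000
  (b | d) = 00110011111111110011001111111111
  ~a = 11111111111111110000000000000000
  (c | ~a) = 11111111111111110000111100001111
  ((b | d) | (c | ~a)) = 11111111111111110011111111111111
  (~b & ((b | d) | (c | ~a))) = 11111111000000000011111100000000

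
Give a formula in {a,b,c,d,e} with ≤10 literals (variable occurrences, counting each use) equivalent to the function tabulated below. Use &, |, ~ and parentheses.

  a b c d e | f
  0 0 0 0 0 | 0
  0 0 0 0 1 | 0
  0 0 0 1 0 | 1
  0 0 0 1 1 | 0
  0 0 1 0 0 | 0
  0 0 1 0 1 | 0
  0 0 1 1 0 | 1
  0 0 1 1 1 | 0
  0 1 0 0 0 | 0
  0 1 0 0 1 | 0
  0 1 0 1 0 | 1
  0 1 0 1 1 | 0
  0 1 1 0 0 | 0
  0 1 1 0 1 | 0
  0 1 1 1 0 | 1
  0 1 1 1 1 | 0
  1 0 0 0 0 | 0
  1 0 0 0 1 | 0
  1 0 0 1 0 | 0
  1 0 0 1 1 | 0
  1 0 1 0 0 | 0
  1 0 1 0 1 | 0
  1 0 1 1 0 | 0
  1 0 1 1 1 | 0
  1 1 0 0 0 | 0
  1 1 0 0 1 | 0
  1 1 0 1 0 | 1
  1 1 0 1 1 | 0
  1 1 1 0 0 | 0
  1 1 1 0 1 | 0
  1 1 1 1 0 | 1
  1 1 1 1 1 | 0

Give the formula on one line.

  ~a = 11111111111111110000000000000000
  (b | ~a) = 11111111111111110000000011111111
  ((b | ~a) & d) = 00110011001100110000000000110011
  (((b | ~a) & d) | b) = 00110011111111110000000011111111
  ~e = 10101010101010101010101010101010
  ~d = 11001100110011001100110011001100
  (e & ~d) = 01000100010001000100010001000100
  (~e | (e & ~d)) = 11101110111011101110111011101110
  (d & (~e | (e & ~d))) = 00100010001000100010001000100010
  ((((b | ~a) & d) | b) & (d & (~e | (e & ~d)))) = 00100010001000100000000000100010

((((b | ~a) & d) | b) & (d & (~e | (e & ~d))))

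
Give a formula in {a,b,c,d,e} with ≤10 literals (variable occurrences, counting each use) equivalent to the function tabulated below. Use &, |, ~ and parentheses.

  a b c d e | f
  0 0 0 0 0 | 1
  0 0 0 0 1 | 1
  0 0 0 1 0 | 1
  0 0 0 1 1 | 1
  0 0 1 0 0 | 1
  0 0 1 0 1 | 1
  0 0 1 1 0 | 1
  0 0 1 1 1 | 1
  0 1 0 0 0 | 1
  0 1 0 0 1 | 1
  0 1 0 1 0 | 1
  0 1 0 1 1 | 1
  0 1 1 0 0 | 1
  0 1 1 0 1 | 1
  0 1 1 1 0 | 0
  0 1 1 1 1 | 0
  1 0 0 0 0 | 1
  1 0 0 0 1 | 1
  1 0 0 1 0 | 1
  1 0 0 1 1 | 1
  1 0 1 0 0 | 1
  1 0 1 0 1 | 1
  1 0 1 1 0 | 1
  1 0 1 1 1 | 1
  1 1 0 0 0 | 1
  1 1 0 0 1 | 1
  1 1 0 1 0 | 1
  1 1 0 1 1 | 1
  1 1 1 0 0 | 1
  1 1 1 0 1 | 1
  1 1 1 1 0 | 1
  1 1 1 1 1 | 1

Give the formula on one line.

  ~c = 11110000111100001111000011110000
  (c | d) = 00111111001111110011111100111111
  ~d = 11001100110011001100110011001100
  ((c | d) & ~d) = 00001100000011000000110000001100
  (~c | ((c | d) & ~d)) = 11111100111111001111110011111100
  ~b = 11111111000000001111111100000000
  (c & ~b) = 00001111000000000000111100000000
  (a | (c & ~b)) = 00001111000000001111111111111111
  ((~c | ((c | d) & ~d)) | (a | (c & ~b))) = 11111111111111001111111111111111

((~c | ((c | d) & ~d)) | (a | (c & ~b)))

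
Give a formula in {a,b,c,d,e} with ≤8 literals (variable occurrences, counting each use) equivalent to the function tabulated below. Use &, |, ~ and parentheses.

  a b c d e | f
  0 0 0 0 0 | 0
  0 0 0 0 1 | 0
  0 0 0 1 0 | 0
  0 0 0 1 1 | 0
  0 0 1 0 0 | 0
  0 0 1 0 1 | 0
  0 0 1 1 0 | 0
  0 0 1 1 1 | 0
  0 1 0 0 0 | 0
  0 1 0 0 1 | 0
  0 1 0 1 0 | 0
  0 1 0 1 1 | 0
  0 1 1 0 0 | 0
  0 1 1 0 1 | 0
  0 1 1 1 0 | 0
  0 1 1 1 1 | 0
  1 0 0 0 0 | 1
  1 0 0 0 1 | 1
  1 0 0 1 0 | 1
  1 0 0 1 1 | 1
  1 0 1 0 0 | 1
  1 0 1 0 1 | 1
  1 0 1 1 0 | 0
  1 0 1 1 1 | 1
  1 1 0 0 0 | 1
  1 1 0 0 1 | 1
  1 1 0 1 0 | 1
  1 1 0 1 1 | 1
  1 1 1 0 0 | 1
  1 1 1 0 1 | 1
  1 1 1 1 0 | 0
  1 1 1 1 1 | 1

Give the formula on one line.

  ~a = 11111111111111110000000000000000
  ~c = 11110000111100001111000011110000
  (e | ~c) = 11110101111101011111010111110101
  (~a | (e | ~c)) = 11111111111111111111010111110101
  ((~a | (e | ~c)) & a) = 00000000000000001111010111110101
  ~e = 10101010101010101010101010101010
  ~d = 11001100110011001100110011001100
  (~e & ~d) = 10001000100010001000100010001000
  ((~e & ~d) & a) = 00000000000000001000100010001000
  (((~a | (e | ~c)) & a) | ((~e & ~d) & a)) = 00000000000000001111110111111101

(((~a | (e | ~c)) & a) | ((~e & ~d) & a))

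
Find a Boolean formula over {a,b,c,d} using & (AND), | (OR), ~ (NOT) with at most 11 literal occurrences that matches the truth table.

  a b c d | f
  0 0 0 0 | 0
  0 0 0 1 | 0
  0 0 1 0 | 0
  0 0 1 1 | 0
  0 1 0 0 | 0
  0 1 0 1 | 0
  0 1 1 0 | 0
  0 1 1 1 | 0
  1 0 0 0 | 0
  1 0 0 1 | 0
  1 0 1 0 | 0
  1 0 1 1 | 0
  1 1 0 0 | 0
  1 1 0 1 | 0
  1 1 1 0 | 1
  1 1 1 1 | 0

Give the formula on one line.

(((a & ~d) & (c | (b & ~c))) & (a & ((d | c) & b)))

  ~d = 1010101010101010
  (a & ~d) = 0000000010101010
  ~c = 1100110011001100
  (b & ~c) = 0000110000001100
  (c | (b & ~c)) = 0011111100111111
  ((a & ~d) & (c | (b & ~c))) = 0000000000101010
  (d | c) = 0111011101110111
  ((d | c) & b) = 0000011100000111
  (a & ((d | c) & b)) = 0000000000000111
  (((a & ~d) & (c | (b & ~c))) & (a & ((d | c) & b))) = 0000000000000010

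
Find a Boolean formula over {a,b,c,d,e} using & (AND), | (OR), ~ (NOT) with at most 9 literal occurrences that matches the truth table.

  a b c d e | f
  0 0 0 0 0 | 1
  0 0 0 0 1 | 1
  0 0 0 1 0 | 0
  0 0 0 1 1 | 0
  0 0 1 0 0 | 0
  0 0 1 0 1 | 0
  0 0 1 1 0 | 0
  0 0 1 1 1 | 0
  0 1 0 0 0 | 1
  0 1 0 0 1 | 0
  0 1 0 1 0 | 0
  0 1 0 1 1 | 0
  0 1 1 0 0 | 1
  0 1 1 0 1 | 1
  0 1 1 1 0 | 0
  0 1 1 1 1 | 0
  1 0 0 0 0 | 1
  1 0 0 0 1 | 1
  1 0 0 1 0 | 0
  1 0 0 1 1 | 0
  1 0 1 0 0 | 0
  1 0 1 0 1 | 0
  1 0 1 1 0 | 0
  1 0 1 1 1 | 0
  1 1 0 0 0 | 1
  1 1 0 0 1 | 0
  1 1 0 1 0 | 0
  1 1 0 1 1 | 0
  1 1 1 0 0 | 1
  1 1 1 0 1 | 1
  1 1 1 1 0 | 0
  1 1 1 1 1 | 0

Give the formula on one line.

  ~d = 11001100110011001100110011001100
  ~c = 11110000111100001111000011110000
  (b | ~c) = 11110000111111111111000011111111
  ~b = 11111111000000001111111100000000
  (~b | c) = 11111111000011111111111100001111
  ~e = 10101010101010101010101010101010
  (c | ~e) = 10101111101011111010111110101111
  ((~b | c) | (c | ~e)) = 11111111101011111111111110101111
  ((b | ~c) & ((~b | c) | (c | ~e))) = 11110000101011111111000010101111
  (~d & ((b | ~c) & ((~b | c) | (c | ~e)))) = 11000000100011001100000010001100

(~d & ((b | ~c) & ((~b | c) | (c | ~e))))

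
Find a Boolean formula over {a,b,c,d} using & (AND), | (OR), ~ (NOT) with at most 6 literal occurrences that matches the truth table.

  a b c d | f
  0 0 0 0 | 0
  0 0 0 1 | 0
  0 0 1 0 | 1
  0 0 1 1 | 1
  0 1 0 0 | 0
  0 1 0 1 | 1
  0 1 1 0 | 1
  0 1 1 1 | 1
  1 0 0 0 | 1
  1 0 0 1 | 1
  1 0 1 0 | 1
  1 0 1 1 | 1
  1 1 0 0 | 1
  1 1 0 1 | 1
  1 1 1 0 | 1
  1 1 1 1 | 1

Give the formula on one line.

(a | ((b & d) | c))

  (b & d) = 0000010100000101
  ((b & d) | c) = 0011011100110111
  (a | ((b & d) | c)) = 0011011111111111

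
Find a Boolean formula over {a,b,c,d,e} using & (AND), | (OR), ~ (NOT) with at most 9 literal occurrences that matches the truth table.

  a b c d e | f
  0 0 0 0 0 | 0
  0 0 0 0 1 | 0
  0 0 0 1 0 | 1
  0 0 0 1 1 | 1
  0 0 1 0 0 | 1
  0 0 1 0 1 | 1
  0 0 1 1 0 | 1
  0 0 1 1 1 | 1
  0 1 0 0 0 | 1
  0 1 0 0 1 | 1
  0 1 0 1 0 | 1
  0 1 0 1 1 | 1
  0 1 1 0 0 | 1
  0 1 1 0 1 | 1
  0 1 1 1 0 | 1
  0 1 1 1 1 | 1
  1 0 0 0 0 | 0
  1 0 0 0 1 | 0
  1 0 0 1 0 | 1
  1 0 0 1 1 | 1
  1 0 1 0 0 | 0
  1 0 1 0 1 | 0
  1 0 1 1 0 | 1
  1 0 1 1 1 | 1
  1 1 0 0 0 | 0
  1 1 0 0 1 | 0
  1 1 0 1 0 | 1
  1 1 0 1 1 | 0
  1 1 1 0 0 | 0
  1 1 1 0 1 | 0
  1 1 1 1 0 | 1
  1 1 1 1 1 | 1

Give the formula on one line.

((d & ((~e | c) | ~b)) | ((b | c) & ~a))

  ~e = 10101010101010101010101010101010
  (~e | c) = 10101111101011111010111110101111
  ~b = 11111111000000001111111100000000
  ((~e | c) | ~b) = 11111111101011111111111110101111
  (d & ((~e | c) | ~b)) = 00110011001000110011001100100011
  (b | c) = 00001111111111110000111111111111
  ~a = 11111111111111110000000000000000
  ((b | c) & ~a) = 00001111111111110000000000000000
  ((d & ((~e | c) | ~b)) | ((b | c) & ~a)) = 00111111111111110011001100100011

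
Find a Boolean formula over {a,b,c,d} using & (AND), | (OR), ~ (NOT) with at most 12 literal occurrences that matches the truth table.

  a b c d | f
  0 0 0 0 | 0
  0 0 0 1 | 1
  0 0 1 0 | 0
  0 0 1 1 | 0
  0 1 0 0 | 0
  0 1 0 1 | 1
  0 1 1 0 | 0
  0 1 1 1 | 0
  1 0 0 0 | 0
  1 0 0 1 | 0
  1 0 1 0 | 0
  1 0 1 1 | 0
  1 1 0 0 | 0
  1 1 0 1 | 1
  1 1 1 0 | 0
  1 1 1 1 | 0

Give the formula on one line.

((((~a | ((d & b) & (a | ~d))) & d) | (c & d)) & ~c)

  ~a = 1111111100000000
  (d & b) = 0000010100000101
  ~d = 1010101010101010
  (a | ~d) = 1010101011111111
  ((d & b) & (a | ~d)) = 0000000000000101
  (~a | ((d & b) & (a | ~d))) = 1111111100000101
  ((~a | ((d & b) & (a | ~d))) & d) = 0101010100000101
  (c & d) = 0001000100010001
  (((~a | ((d & b) & (a | ~d))) & d) | (c & d)) = 0101010100010101
  ~c = 1100110011001100
  ((((~a | ((d & b) & (a | ~d))) & d) | (c & d)) & ~c) = 0100010000000100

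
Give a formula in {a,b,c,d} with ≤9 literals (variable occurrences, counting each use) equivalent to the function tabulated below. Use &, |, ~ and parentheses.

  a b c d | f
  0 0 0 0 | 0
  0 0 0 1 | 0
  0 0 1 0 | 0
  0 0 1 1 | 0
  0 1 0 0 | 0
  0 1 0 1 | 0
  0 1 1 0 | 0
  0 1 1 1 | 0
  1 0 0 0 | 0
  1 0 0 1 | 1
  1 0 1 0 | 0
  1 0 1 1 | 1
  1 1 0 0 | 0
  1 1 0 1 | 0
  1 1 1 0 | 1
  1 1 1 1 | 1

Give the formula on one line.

  ~b = 1111000011110000
  (~b & a) = 0000000011110000
  (d & (~b & a)) = 0000000001010000
  ~d = 1010101010101010
  (c | ~d) = 1011101110111011
  (~b & (c | ~d)) = 1011000010110000
  (c | (~b & (c | ~d))) = 1011001110110011
  (b & (c | (~b & (c | ~d)))) = 0000001100000011
  ((d & (~b & a)) | (b & (c | (~b & (c | ~d))))) = 0000001101010011
  (((d & (~b & a)) | (b & (c | (~b & (c | ~d))))) & a) = 0000000001010011

(((d & (~b & a)) | (b & (c | (~b & (c | ~d))))) & a)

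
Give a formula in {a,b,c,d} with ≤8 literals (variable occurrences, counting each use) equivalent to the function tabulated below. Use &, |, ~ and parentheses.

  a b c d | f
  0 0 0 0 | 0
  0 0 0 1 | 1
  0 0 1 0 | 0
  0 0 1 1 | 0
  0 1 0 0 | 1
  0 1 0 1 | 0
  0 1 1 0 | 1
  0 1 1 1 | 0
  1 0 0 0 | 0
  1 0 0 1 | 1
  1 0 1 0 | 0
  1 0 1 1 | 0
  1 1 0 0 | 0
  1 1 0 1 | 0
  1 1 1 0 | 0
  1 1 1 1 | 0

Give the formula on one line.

((b | d) & ((~c & ~b) | (~d & ~a)))

  (b | d) = 0101111101011111
  ~c = 1100110011001100
  ~b = 1111000011110000
  (~c & ~b) = 1100000011000000
  ~d = 1010101010101010
  ~a = 1111111100000000
  (~d & ~a) = 1010101000000000
  ((~c & ~b) | (~d & ~a)) = 1110101011000000
  ((b | d) & ((~c & ~b) | (~d & ~a))) = 0100101001000000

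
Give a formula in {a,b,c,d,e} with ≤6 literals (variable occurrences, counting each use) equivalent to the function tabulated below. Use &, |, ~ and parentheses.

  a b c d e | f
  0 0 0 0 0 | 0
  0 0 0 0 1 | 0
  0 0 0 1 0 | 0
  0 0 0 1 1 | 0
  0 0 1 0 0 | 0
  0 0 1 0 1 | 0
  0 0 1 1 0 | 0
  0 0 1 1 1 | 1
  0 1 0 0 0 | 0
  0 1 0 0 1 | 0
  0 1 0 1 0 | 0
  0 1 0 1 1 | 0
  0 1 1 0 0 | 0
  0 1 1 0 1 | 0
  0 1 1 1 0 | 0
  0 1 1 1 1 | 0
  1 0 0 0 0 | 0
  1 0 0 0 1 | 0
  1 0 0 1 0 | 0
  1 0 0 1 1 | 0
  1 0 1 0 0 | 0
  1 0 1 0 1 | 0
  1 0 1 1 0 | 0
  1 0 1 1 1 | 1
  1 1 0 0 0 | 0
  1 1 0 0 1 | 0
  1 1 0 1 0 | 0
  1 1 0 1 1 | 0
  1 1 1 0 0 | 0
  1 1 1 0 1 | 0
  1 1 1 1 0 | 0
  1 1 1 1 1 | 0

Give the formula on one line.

  (e & c) = 00000101000001010000010100000101
  ~b = 11111111000000001111111100000000
  ((e & c) & ~b) = 00000101000000000000010100000000
  (~b & c) = 00001111000000000000111100000000
  ((~b & c) & d) = 00000011000000000000001100000000
  (((e & c) & ~b) & ((~b & c) & d)) = 00000001000000000000000100000000

(((e & c) & ~b) & ((~b & c) & d))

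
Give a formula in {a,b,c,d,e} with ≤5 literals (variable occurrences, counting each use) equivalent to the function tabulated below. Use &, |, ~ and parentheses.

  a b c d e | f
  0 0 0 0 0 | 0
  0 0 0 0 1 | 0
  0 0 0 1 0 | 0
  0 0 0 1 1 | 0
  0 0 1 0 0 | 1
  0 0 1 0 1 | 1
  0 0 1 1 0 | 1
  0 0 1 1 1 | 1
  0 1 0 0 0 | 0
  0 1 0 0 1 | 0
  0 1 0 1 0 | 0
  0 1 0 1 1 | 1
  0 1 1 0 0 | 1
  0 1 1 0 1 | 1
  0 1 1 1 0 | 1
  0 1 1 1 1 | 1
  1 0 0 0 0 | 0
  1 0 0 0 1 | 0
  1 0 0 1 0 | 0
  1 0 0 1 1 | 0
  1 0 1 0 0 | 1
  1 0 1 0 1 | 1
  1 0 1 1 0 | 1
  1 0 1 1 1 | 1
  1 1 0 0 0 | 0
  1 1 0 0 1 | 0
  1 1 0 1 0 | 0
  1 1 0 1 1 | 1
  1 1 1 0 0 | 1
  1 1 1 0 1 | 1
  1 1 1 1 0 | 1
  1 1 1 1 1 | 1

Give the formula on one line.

  (b & d) = 00000000001100110000000000110011
  (e & (b & d)) = 00000000000100010000000000010001
  ((e & (b & d)) | c) = 00001111000111110000111100011111

((e & (b & d)) | c)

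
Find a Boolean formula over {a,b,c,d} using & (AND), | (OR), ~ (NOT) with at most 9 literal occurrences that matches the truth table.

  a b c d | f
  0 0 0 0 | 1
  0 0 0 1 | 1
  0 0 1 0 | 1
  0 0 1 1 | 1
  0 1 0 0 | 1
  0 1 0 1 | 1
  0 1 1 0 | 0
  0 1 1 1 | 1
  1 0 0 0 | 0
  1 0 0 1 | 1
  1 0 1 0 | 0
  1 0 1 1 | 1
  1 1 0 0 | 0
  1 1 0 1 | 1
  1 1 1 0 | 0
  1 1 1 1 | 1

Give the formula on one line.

  ~d = 1010101010101010
  ~a = 1111111100000000
  (~d & ~a) = 1010101000000000
  ~c = 1100110011001100
  (~c | a) = 1100110011111111
  ((~d & ~a) & (~c | a)) = 1000100000000000
  ~b = 1111000011110000
  (~a & ~b) = 1111000000000000
  (d | (~a & ~b)) = 1111010101010101
  (((~d & ~a) & (~c | a)) | (d | (~a & ~b))) = 1111110101010101

(((~d & ~a) & (~c | a)) | (d | (~a & ~b)))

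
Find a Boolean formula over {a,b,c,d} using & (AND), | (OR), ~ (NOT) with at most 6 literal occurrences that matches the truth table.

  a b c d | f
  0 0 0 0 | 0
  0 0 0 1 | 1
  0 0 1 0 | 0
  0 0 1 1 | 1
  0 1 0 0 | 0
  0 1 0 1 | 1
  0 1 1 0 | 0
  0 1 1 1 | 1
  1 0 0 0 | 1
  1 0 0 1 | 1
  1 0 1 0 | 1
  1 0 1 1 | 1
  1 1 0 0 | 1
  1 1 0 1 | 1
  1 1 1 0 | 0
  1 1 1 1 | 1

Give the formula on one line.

((~c | (~b | (~a | d))) & (a | d))

  ~c = 1100110011001100
  ~b = 1111000011110000
  ~a = 1111111100000000
  (~a | d) = 1111111101010101
  (~b | (~a | d)) = 1111111111110101
  (~c | (~b | (~a | d))) = 1111111111111101
  (a | d) = 0101010111111111
  ((~c | (~b | (~a | d))) & (a | d)) = 0101010111111101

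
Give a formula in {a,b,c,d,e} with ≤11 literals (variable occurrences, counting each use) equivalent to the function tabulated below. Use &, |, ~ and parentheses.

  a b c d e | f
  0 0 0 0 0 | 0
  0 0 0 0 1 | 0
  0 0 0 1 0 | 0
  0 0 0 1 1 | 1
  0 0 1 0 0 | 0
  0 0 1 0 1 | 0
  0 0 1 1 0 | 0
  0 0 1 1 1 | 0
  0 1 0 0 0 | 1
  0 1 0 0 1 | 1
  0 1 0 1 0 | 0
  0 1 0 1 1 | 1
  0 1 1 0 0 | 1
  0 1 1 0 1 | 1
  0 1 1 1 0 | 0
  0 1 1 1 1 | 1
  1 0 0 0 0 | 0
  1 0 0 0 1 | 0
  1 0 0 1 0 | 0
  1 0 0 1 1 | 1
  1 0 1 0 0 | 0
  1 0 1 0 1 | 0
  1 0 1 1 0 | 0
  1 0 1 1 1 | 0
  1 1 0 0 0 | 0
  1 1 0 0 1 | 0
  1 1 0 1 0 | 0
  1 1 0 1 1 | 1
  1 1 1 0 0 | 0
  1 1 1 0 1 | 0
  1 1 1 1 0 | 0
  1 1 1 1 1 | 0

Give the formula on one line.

((e | ((~b & e) | ~d)) & (((~c & d) & e) | (~a & b)))

  ~b = 11111111000000001111111100000000
  (~b & e) = 01010101000000000101010100000000
  ~d = 11001100110011001100110011001100
  ((~b & e) | ~d) = 11011101110011001101110111001100
  (e | ((~b & e) | ~d)) = 11011101110111011101110111011101
  ~c = 11110000111100001111000011110000
  (~c & d) = 00110000001100000011000000110000
  ((~c & d) & e) = 00010000000100000001000000010000
  ~a = 11111111111111110000000000000000
  (~a & b) = 00000000111111110000000000000000
  (((~c & d) & e) | (~a & b)) = 00010000111111110001000000010000
  ((e | ((~b & e) | ~d)) & (((~c & d) & e) | (~a & b))) = 00010000110111010001000000010000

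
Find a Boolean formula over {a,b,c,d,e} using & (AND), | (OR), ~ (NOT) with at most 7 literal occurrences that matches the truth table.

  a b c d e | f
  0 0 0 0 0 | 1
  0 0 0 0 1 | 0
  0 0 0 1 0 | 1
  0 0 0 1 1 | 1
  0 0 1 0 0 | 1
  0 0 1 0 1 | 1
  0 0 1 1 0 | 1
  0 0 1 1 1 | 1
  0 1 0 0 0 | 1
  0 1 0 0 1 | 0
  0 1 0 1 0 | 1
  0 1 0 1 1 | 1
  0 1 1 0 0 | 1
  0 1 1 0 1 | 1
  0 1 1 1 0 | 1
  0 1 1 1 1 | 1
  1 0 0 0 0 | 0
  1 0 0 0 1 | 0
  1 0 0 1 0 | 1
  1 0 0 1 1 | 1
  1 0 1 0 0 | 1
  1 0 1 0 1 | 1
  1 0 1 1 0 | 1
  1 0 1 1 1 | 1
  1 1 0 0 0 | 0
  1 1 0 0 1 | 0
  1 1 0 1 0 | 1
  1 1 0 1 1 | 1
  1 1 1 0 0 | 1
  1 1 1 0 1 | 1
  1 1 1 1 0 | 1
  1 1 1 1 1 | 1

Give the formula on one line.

((c | d) | (~e & ~a))

  (c | d) = 00111111001111110011111100111111
  ~e = 10101010101010101010101010101010
  ~a = 11111111111111110000000000000000
  (~e & ~a) = 10101010101010100000000000000000
  ((c | d) | (~e & ~a)) = 10111111101111110011111100111111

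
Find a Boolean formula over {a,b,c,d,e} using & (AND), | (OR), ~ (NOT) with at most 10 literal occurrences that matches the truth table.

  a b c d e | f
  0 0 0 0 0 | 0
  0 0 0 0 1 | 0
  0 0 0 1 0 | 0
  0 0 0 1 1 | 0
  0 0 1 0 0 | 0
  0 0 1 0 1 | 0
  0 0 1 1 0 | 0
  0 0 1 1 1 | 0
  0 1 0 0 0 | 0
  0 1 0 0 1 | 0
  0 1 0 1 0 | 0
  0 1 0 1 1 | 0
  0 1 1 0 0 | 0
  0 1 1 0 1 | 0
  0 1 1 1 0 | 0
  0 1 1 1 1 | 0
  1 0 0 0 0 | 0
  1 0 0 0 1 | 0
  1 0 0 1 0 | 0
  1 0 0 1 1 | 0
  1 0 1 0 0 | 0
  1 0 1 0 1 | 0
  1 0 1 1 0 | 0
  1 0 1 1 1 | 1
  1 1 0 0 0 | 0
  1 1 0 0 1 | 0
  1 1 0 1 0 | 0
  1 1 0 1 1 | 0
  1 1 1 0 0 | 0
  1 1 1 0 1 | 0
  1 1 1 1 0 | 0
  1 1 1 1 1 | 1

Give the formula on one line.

((((a & (~e & b)) | ((d & e) & c)) & a) & e)

  ~e = 10101010101010101010101010101010
  (~e & b) = 00000000101010100000000010101010
  (a & (~e & b)) = 00000000000000000000000010101010
  (d & e) = 00010001000100010001000100010001
  ((d & e) & c) = 00000001000000010000000100000001
  ((a & (~e & b)) | ((d & e) & c)) = 00000001000000010000000110101011
  (((a & (~e & b)) | ((d & e) & c)) & a) = 00000000000000000000000110101011
  ((((a & (~e & b)) | ((d & e) & c)) & a) & e) = 00000000000000000000000100000001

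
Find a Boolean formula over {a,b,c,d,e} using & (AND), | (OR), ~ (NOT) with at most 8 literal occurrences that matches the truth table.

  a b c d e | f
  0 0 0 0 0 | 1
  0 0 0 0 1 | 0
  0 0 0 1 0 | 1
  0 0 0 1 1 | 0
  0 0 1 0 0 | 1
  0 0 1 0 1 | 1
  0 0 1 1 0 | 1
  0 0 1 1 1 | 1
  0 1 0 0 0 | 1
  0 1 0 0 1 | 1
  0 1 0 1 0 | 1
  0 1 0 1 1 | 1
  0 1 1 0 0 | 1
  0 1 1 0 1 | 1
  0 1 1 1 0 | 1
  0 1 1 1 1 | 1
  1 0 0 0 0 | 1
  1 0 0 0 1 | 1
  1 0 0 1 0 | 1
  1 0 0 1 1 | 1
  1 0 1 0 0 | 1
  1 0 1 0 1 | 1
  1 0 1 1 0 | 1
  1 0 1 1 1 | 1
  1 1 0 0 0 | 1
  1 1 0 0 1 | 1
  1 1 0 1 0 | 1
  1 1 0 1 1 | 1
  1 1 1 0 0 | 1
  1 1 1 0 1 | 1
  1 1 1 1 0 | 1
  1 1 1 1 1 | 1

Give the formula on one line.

((~e | (b | c)) | (a | (~c & ~e)))

  ~e = 10101010101010101010101010101010
  (b | c) = 00001111111111110000111111111111
  (~e | (b | c)) = 10101111111111111010111111111111
  ~c = 11110000111100001111000011110000
  (~c & ~e) = 10100000101000001010000010100000
  (a | (~c & ~e)) = 10100000101000001111111111111111
  ((~e | (b | c)) | (a | (~c & ~e))) = 10101111111111111111111111111111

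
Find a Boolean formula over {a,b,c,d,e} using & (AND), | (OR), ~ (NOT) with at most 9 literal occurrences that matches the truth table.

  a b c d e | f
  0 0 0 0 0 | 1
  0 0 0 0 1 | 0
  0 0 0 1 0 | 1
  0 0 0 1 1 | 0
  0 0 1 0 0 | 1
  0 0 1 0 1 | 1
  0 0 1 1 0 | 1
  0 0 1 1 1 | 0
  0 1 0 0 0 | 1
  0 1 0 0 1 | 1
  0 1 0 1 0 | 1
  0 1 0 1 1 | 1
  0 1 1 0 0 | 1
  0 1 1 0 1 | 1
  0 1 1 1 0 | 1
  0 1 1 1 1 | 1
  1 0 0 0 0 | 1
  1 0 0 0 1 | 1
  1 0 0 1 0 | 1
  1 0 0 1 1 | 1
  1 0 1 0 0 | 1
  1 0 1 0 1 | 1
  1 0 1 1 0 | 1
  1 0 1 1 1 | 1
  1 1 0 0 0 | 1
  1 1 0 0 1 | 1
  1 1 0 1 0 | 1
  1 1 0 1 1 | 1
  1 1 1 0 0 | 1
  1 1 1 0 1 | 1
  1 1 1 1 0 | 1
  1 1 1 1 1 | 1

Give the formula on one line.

  ~d = 11001100110011001100110011001100
  (~d & c) = 00001100000011000000110000001100
  ((~d & c) | b) = 00001100111111110000110011111111
  (~d & ((~d & c) | b)) = 00001100110011000000110011001100
  ~b = 11111111000000001111111100000000
  (e | ~b) = 11111111010101011111111101010101
  (b & (e | ~b)) = 00000000010101010000000001010101
  (a | (b & (e | ~b))) = 00000000010101011111111111111111
  ((~d & ((~d & c) | b)) | (a | (b & (e | ~b)))) = 00001100110111011111111111111111
  ~e = 10101010101010101010101010101010
  (((~d & ((~d & c) | b)) | (a | (b & (e | ~b)))) | ~e) = 10101110111111111111111111111111

(((~d & ((~d & c) | b)) | (a | (b & (e | ~b)))) | ~e)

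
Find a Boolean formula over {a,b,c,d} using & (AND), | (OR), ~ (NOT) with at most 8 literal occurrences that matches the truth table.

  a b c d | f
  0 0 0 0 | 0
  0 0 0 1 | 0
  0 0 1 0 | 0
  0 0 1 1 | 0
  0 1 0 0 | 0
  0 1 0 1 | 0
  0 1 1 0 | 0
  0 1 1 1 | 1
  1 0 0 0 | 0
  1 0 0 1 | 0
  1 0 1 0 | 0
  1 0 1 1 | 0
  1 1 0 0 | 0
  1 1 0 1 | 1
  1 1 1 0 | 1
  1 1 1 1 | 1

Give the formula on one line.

((((d & ~a) & b) & c) | (b & (a & (d | c))))

  ~a = 1111111100000000
  (d & ~a) = 0101010100000000
  ((d & ~a) & b) = 0000010100000000
  (((d & ~a) & b) & c) = 0000000100000000
  (d | c) = 0111011101110111
  (a & (d | c)) = 0000000001110111
  (b & (a & (d | c))) = 0000000000000111
  ((((d & ~a) & b) & c) | (b & (a & (d | c)))) = 0000000100000111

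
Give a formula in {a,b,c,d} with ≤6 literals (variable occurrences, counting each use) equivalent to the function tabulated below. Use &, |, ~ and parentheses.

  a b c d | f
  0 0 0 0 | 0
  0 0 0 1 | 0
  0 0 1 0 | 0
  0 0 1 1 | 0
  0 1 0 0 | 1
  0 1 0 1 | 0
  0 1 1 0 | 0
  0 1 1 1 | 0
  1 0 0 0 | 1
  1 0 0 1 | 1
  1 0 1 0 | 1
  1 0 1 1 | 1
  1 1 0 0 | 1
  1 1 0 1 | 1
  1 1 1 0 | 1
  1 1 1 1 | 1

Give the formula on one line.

((b & (~d & ~c)) | a)

  ~d = 1010101010101010
  ~c = 1100110011001100
  (~d & ~c) = 1000100010001000
  (b & (~d & ~c)) = 0000100000001000
  ((b & (~d & ~c)) | a) = 0000100011111111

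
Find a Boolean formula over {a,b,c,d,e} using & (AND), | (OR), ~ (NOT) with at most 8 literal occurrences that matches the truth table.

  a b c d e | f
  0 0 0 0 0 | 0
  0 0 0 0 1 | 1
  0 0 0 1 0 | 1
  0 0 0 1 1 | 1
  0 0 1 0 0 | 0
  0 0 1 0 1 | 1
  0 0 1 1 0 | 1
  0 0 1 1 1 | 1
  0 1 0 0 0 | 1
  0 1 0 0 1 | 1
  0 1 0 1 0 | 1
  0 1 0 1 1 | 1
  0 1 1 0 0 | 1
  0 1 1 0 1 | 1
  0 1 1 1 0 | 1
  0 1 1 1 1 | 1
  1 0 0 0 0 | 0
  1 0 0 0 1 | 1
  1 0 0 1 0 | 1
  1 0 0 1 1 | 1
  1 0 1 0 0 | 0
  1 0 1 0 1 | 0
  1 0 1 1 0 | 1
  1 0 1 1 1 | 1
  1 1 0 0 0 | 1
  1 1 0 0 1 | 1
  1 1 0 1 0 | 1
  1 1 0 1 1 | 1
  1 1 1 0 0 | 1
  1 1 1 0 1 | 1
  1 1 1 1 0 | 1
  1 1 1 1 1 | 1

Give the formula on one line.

  (e | b) = 01010101111111110101010111111111
  ~c = 11110000111100001111000011110000
  ~a = 11111111111111110000000000000000
  ~d = 11001100110011001100110011001100
  (b & ~d) = 00000000110011000000000011001100
  (~a | (b & ~d)) = 11111111111111110000000011001100
  (~c | (~a | (b & ~d))) = 11111111111111111111000011111100
  ((e | b) & (~c | (~a | (b & ~d)))) = 01010101111111110101000011111100
  (((e | b) & (~c | (~a | (b & ~d)))) | d) = 01110111111111110111001111111111

(((e | b) & (~c | (~a | (b & ~d)))) | d)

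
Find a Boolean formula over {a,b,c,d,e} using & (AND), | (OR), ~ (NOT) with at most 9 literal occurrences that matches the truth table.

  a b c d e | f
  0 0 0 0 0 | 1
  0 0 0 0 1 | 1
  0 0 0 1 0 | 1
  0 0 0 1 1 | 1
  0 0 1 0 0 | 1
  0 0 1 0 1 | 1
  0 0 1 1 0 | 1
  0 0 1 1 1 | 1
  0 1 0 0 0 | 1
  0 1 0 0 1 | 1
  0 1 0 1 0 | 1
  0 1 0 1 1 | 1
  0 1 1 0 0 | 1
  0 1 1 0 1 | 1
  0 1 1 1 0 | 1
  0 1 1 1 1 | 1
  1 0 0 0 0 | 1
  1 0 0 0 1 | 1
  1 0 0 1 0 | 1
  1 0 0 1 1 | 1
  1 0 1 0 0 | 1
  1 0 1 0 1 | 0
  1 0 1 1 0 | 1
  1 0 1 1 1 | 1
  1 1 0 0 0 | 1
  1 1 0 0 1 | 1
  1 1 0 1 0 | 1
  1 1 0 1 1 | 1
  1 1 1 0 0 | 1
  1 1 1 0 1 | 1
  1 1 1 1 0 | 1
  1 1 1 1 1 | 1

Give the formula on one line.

  ~c = 11110000111100001111000011110000
  (~c | b) = 11110000111111111111000011111111
  ~e = 10101010101010101010101010101010
  (~e | d) = 10111011101110111011101110111011
  ((~c | b) | (~e | d)) = 11111011111111111111101111111111
  ~a = 11111111111111110000000000000000
  (~a | d) = 11111111111111110011001100110011
  (c & (~a | d)) = 00001111000011110000001100000011
  (((~c | b) | (~e | d)) | (c & (~a | d))) = 11111111111111111111101111111111

(((~c | b) | (~e | d)) | (c & (~a | d)))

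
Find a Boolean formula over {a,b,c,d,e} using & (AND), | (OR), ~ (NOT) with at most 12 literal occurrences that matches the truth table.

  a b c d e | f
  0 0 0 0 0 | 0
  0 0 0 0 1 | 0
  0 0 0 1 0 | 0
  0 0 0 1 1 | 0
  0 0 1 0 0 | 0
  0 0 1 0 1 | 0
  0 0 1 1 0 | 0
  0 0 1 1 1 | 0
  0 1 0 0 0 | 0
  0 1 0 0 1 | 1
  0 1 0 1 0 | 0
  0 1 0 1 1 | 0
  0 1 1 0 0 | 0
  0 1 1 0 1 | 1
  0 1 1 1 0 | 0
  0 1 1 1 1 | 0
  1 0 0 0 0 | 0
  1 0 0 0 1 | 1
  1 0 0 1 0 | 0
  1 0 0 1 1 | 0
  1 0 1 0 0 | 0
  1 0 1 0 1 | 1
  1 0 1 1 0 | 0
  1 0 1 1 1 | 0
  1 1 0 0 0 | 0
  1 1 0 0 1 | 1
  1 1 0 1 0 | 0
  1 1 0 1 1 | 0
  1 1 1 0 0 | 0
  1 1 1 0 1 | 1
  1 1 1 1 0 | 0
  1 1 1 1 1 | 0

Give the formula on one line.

(((~b & (d | a)) | ((~b | e) & (~e | b))) & (~d & e))

  ~b = 11111111000000001111111100000000
  (d | a) = 00110011001100111111111111111111
  (~b & (d | a)) = 00110011000000001111111100000000
  (~b | e) = 11111111010101011111111101010101
  ~e = 10101010101010101010101010101010
  (~e | b) = 10101010111111111010101011111111
  ((~b | e) & (~e | b)) = 10101010010101011010101001010101
  ((~b & (d | a)) | ((~b | e) & (~e | b))) = 10111011010101011111111101010101
  ~d = 11001100110011001100110011001100
  (~d & e) = 01000100010001000100010001000100
  (((~b & (d | a)) | ((~b | e) & (~e | b))) & (~d & e)) = 00000000010001000100010001000100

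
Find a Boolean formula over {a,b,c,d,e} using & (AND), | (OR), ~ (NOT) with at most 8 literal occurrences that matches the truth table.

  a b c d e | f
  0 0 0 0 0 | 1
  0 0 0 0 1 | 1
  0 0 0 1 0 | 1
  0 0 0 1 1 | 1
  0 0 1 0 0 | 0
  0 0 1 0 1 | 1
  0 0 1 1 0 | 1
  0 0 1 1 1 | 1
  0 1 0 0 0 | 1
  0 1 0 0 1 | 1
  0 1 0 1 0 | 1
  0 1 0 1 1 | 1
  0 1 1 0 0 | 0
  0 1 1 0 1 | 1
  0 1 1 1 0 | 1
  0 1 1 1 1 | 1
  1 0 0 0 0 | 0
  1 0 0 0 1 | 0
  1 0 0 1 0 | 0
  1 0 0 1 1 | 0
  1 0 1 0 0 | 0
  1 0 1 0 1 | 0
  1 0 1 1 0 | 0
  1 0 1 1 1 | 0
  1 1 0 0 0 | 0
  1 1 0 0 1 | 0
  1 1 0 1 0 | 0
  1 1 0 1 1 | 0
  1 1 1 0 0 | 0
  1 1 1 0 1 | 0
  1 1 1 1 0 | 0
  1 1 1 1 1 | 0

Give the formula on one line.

((~a & (~c | d)) | (e & ~a))

  ~a = 11111111111111110000000000000000
  ~c = 11110000111100001111000011110000
  (~c | d) = 11110011111100111111001111110011
  (~a & (~c | d)) = 11110011111100110000000000000000
  (e & ~a) = 01010101010101010000000000000000
  ((~a & (~c | d)) | (e & ~a)) = 11110111111101110000000000000000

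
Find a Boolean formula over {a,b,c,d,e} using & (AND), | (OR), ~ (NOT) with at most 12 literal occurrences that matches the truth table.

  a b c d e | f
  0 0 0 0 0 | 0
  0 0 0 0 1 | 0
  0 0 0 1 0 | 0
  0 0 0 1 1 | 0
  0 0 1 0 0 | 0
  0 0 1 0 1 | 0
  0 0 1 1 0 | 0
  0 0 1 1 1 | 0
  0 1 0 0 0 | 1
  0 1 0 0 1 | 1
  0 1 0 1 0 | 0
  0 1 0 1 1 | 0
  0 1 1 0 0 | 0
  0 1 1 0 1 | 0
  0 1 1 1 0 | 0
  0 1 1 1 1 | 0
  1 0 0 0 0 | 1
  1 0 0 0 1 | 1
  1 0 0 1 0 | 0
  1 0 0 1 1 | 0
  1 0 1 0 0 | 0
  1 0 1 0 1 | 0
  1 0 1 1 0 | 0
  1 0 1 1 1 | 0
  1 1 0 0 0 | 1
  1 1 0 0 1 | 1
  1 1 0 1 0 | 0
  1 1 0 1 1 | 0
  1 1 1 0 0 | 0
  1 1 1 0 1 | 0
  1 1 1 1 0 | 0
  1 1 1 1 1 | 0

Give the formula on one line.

(((b | (a | ((d & e) & ((d & ~b) | ~c)))) & ~d) & ~c)

  (d & e) = 00010001000100010001000100010001
  ~b = 11111111000000001111111100000000
  (d & ~b) = 00110011000000000011001100000000
  ~c = 11110000111100001111000011110000
  ((d & ~b) | ~c) = 11110011111100001111001111110000
  ((d & e) & ((d & ~b) | ~c)) = 00010001000100000001000100010000
  (a | ((d & e) & ((d & ~b) | ~c))) = 00010001000100001111111111111111
  (b | (a | ((d & e) & ((d & ~b) | ~c)))) = 00010001111111111111111111111111
  ~d = 11001100110011001100110011001100
  ((b | (a | ((d & e) & ((d & ~b) | ~c)))) & ~d) = 00000000110011001100110011001100
  (((b | (a | ((d & e) & ((d & ~b) | ~c)))) & ~d) & ~c) = 00000000110000001100000011000000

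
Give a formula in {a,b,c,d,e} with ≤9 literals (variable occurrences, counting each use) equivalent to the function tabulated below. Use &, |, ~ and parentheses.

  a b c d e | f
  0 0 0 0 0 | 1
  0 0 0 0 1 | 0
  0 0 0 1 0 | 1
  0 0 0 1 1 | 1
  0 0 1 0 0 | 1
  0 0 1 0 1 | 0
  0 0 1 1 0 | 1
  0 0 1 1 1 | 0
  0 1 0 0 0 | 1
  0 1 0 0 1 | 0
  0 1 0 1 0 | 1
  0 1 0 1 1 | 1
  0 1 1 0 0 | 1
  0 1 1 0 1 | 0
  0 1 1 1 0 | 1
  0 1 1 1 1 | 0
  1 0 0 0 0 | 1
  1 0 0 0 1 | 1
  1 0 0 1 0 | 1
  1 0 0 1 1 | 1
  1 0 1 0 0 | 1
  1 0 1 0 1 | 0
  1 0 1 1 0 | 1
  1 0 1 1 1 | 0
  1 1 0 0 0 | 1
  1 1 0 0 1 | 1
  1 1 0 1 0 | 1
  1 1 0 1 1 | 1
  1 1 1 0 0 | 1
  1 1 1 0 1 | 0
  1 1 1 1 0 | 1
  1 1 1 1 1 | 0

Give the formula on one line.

  (a | d) = 00110011001100111111111111111111
  ~c = 11110000111100001111000011110000
  ((a | d) & ~c) = 00110000001100001111000011110000
  ~e = 10101010101010101010101010101010
  (c & ~e) = 00001010000010100000101000001010
  ((c & ~e) & a) = 00000000000000000000101000001010
  (((a | d) & ~c) | ((c & ~e) & a)) = 00110000001100001111101011111010
  ((((a | d) & ~c) | ((c & ~e) & a)) | ~e) = 10111010101110101111101011111010

((((a | d) & ~c) | ((c & ~e) & a)) | ~e)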